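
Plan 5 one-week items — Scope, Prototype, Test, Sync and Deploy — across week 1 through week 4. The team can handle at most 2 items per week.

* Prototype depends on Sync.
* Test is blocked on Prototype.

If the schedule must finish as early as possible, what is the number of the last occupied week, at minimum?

3

The precedence chain requires at least 3 distinct weeks.
With at most 2 per week and 5 work items, at least 3 weeks are needed.
3 works (last occupied week: week 3): for example Test -> week 3, Scope -> week 1, Sync -> week 1, Deploy -> week 2, Prototype -> week 2.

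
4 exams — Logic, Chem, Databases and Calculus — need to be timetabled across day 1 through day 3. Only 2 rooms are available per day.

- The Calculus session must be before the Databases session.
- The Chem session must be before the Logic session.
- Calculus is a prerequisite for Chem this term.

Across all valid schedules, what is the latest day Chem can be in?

day 2

Precedence pushes Chem to at least day 2; downstream work caps Chem at day 2.
Chem at day 2 is achievable: Calculus in day 1, Chem in day 2, Databases in day 2, Logic in day 3.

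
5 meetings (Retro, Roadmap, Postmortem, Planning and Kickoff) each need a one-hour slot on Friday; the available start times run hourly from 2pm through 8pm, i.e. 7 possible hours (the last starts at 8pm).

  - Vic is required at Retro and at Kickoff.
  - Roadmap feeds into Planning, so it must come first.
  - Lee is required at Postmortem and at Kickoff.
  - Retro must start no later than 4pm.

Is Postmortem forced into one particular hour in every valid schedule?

No

Postmortem can be 2pm (e.g. Retro=2pm, Kickoff=3pm, Postmortem=2pm, Roadmap=2pm, Planning=3pm) or 3pm (e.g. Roadmap in 2pm, Planning in 3pm, Retro in 2pm, Postmortem in 3pm, Kickoff in 4pm).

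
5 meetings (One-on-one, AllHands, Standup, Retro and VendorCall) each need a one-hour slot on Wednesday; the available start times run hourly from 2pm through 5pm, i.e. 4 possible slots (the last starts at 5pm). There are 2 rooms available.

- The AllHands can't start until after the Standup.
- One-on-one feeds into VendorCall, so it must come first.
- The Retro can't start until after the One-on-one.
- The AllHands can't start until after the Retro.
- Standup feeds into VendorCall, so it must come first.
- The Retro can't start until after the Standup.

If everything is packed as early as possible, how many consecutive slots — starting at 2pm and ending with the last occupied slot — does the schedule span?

The precedence chain requires at least 3 distinct slots.
With at most 2 per slot and 5 meetings, at least 3 slots are needed.
3 works (last occupied slot: 4pm): for example Standup=2pm; Retro=3pm; VendorCall=3pm; AllHands=4pm; One-on-one=2pm.

3 slots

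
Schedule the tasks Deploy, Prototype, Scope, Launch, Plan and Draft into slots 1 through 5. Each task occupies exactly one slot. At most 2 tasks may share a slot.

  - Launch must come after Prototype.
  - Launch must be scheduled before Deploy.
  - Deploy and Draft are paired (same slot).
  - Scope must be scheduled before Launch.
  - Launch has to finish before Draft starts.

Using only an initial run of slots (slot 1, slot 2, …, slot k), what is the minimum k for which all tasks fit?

3

The precedence chain requires at least 3 distinct slots.
With at most 2 per slot and 6 tasks, at least 3 slots are needed.
3 works (last occupied slot: 3): for example Scope=1; Prototype=1; Draft=3; Plan=2; Deploy=3; Launch=2.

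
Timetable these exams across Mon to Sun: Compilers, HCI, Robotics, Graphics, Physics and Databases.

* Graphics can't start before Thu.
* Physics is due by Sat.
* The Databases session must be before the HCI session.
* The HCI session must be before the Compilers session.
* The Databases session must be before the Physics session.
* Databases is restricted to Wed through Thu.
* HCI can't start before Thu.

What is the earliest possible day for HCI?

HCI is available from Thu; downstream work caps HCI at Sat.
HCI at Thu is achievable: Physics -> Thu; Databases -> Wed; Graphics -> Thu; HCI -> Thu; Robotics -> Mon; Compilers -> Fri.

Thu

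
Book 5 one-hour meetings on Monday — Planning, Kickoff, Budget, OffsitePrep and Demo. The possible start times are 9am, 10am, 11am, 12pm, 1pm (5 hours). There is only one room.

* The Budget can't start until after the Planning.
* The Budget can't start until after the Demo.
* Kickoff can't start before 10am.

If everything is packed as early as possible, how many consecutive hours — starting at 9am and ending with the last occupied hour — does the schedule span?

5 hours

The precedence chain requires at least 2 distinct hours.
With at most 1 per hour and 5 meetings, at least 5 hours are needed.
5 works (last occupied hour: 1pm): for example Budget -> 12pm, Planning -> 9am, Kickoff -> 10am, Demo -> 11am, OffsitePrep -> 1pm.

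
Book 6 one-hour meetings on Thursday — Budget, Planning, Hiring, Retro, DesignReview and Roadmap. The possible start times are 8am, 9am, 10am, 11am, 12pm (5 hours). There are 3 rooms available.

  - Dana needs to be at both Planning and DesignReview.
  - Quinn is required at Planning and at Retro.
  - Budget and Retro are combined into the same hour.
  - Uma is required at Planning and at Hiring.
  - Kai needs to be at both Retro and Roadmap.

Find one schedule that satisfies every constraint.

Planning -> 9am, DesignReview -> 10am, Roadmap -> 9am, Budget -> 8am, Retro -> 8am, Hiring -> 8am

Checking: Planning(9am) != Retro(8am); Planning(9am) != Hiring(8am); Retro(8am) != Roadmap(9am); Planning(9am) != DesignReview(10am); Budget = Retro = 8am; max 3 per hour (cap 3).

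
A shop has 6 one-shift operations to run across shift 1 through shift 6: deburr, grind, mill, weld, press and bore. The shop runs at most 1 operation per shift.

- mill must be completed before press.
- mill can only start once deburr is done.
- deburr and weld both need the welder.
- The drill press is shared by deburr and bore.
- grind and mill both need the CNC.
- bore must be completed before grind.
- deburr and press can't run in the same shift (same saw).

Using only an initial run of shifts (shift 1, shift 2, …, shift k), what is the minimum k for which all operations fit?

6 shifts

The precedence chain requires at least 3 distinct shifts.
With at most 1 per shift and 6 operations, at least 6 shifts are needed.
6 works (last occupied shift: shift 6): for example grind=shift 4; weld=shift 6; bore=shift 3; press=shift 5; deburr=shift 1; mill=shift 2.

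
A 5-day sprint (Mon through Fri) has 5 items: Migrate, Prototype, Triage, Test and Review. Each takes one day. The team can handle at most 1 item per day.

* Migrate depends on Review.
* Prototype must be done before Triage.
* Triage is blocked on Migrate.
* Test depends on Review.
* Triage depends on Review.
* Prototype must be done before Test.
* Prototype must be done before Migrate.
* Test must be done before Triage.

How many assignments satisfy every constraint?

Enumerating: Migrate -> Wed; Review -> Tue; Test -> Thu; Prototype -> Mon; Triage -> Fri | Prototype -> Tue; Migrate -> Wed; Review -> Mon; Test -> Thu; Triage -> Fri | Migrate in Thu; Review in Tue; Prototype in Mon; Triage in Fri; Test in Wed | Review -> Mon, Migrate -> Thu, Prototype -> Tue, Triage -> Fri, Test -> Wed.

4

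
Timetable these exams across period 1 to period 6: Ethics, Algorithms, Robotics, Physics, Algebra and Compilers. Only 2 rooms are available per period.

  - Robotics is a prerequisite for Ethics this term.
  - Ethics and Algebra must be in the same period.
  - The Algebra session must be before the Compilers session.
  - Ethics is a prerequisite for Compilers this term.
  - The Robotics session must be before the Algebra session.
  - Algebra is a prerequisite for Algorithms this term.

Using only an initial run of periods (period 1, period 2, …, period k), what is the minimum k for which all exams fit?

The precedence chain requires at least 3 distinct periods.
With at most 2 per period and 6 exams, at least 3 periods are needed.
3 works (last occupied period: period 3): for example Compilers -> period 3, Physics -> period 1, Algorithms -> period 3, Robotics -> period 1, Ethics -> period 2, Algebra -> period 2.

3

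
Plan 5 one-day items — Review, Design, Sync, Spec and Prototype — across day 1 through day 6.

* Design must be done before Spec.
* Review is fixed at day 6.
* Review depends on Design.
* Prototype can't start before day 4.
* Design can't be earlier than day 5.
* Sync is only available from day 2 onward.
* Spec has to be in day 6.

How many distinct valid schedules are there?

Splitting on Sync: it can be day 2 (3), day 3 (3), day 4 (3), day 5 (3), day 6 (3). Listing each branch's schedules as (Review, Design, Spec, Prototype) by day number:
Sync=day 2: (6,5,6,4) (6,5,6,5) (6,5,6,6) — 3.
Sync=day 3: (6,5,6,4) (6,5,6,5) (6,5,6,6) — 3.
Sync=day 4: (6,5,6,4) (6,5,6,5) (6,5,6,6) — 3.
Sync=day 5: (6,5,6,4) (6,5,6,5) (6,5,6,6) — 3.
Sync=day 6: (6,5,6,4) (6,5,6,5) (6,5,6,6) — 3.
Summing: 3 + 3 + 3 + 3 + 3 = 15.

15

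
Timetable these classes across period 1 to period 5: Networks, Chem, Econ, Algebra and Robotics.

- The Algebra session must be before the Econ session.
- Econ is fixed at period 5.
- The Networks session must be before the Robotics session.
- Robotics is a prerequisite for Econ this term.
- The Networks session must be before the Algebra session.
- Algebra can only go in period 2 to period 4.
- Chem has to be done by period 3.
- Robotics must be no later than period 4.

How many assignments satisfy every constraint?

Splitting on Networks: it can be period 1 (27), period 2 (12), period 3 (3). Listing each branch's schedules as (Chem, Econ, Algebra, Robotics) by period number:
Networks=period 1: (1,5,2,2) (1,5,2,3) (1,5,2,4) (1,5,3,2) (1,5,3,3) (1,5,3,4) (1,5,4,2) (1,5,4,3) (1,5,4,4) (2,5,2,2) (2,5,2,3) (2,5,2,4) (2,5,3,2) (2,5,3,3) (2,5,3,4) (2,5,4,2) (2,5,4,3) (2,5,4,4) (3,5,2,2) (3,5,2,3) (3,5,2,4) (3,5,3,2) (3,5,3,3) (3,5,3,4) (3,5,4,2) (3,5,4,3) (3,5,4,4) — 27.
Networks=period 2: (1,5,3,3) (1,5,3,4) (1,5,4,3) (1,5,4,4) (2,5,3,3) (2,5,3,4) (2,5,4,3) (2,5,4,4) (3,5,3,3) (3,5,3,4) (3,5,4,3) (3,5,4,4) — 12.
Networks=period 3: (1,5,4,4) (2,5,4,4) (3,5,4,4) — 3.
Summing: 27 + 12 + 3 = 42.

42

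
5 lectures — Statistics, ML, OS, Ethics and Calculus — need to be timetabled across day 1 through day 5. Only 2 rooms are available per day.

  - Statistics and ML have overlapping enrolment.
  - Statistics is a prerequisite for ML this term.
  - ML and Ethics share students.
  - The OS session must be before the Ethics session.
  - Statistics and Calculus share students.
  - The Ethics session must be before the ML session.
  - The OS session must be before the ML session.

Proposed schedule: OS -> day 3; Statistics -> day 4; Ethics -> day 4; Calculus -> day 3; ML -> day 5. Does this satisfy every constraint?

Yes

ML and Ethics share students — holds.
The OS session must be before the Ethics session — holds.
Statistics and ML have overlapping enrolment — holds.
The Ethics session must be before the ML session — holds.
Statistics is a prerequisite for ML this term — holds.
The OS session must be before the ML session — holds.
Only 2 rooms are available per day — holds.
Statistics and Calculus share students — holds.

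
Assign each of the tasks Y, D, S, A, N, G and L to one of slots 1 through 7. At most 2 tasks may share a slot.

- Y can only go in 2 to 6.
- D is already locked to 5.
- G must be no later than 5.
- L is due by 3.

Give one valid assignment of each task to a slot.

S -> 2; Y -> 2; A -> 3; D -> 5; N -> 3; G -> 1; L -> 1

Checking: Y=2 in [2,6]; L=1 in [1,3]; D=5 in [5,5]; G=1 in [1,5]; max 2 per slot (cap 2).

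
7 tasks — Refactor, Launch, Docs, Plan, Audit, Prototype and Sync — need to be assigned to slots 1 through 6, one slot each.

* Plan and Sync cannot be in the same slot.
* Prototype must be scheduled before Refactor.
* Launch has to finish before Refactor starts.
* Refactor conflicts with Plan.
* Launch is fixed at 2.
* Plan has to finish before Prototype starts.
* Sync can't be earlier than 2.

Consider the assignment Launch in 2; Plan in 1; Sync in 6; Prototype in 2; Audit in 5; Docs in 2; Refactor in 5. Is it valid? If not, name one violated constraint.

Plan and Sync cannot be in the same slot — holds.
Refactor conflicts with Plan — holds.
Plan has to finish before Prototype starts — holds.
Launch has to finish before Refactor starts — holds.
Sync can't be earlier than 2 — holds.
Launch is fixed at 2 — holds.
Prototype must be scheduled before Refactor — holds.

Yes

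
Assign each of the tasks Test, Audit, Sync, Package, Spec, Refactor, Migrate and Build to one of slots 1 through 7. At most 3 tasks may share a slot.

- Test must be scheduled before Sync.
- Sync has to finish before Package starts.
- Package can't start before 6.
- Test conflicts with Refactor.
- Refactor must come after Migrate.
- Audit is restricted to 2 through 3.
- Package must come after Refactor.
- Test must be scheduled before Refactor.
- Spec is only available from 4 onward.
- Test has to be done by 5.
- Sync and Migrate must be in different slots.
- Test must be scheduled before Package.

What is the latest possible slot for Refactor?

6

Precedence pushes Refactor to at least 2; downstream work caps Refactor at 6.
Refactor at 6 is achievable: Test=1, Spec=4, Audit=2, Sync=2, Migrate=1, Refactor=6, Package=7, Build=1.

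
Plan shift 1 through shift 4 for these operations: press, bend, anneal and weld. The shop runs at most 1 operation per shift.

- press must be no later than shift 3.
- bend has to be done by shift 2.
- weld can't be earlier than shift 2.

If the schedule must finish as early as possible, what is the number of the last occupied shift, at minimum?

With at most 1 per shift and 4 operations, at least 4 shifts are needed.
weld can't be placed before shift 2, so the schedule must run through at least shift 2.
4 works (last occupied shift: shift 4): for example bend -> shift 1, weld -> shift 3, anneal -> shift 4, press -> shift 2.

4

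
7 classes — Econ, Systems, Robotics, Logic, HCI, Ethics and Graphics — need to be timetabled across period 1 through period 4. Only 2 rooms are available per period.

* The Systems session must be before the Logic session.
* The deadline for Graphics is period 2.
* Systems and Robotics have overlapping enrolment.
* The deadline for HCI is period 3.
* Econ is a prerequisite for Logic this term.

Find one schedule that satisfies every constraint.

HCI in period 1; Econ in period 2; Robotics in period 3; Ethics in period 4; Systems in period 2; Graphics in period 1; Logic in period 3

Checking: Econ(period 2) before Logic(period 3); Systems(period 2) before Logic(period 3); Systems(period 2) != Robotics(period 3); HCI=period 1 in [period 1,period 3]; Graphics=period 1 in [period 1,period 2]; max 2 per period (cap 2).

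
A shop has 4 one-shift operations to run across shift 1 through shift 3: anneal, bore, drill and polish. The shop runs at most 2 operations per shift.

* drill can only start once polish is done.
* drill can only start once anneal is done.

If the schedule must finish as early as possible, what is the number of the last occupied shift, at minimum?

2

The precedence chain requires at least 2 distinct shifts.
With at most 2 per shift and 4 operations, at least 2 shifts are needed.
2 works (last occupied shift: shift 2): for example anneal -> shift 1; polish -> shift 1; bore -> shift 2; drill -> shift 2.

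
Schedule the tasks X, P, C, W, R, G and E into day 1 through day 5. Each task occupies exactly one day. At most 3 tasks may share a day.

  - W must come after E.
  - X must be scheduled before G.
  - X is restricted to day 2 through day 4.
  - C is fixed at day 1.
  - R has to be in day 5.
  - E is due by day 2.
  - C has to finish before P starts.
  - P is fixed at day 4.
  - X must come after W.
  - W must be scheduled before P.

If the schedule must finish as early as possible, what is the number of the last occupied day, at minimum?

5

The precedence chain requires at least 4 distinct days.
With at most 3 per day and 7 tasks, at least 3 days are needed.
R can't be placed before day 5, so the schedule must run through at least day 5.
5 works (last occupied day: day 5): for example W=day 2; C=day 1; X=day 3; P=day 4; G=day 4; E=day 1; R=day 5.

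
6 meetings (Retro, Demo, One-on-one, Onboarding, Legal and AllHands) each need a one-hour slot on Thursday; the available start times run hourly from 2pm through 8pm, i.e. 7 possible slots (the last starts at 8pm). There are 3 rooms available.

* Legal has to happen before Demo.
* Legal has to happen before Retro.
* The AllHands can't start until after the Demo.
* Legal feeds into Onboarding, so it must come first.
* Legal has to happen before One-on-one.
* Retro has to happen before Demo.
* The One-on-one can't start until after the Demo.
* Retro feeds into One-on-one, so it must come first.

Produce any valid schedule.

Retro -> 3pm; AllHands -> 5pm; Onboarding -> 3pm; One-on-one -> 5pm; Legal -> 2pm; Demo -> 4pm

Checking: Legal(2pm) before Retro(3pm); Demo(4pm) before AllHands(5pm); Demo(4pm) before One-on-one(5pm); Retro(3pm) before One-on-one(5pm); Legal(2pm) before Demo(4pm); Legal(2pm) before One-on-one(5pm); Legal(2pm) before Onboarding(3pm); Retro(3pm) before Demo(4pm); max 2 per slot (cap 3).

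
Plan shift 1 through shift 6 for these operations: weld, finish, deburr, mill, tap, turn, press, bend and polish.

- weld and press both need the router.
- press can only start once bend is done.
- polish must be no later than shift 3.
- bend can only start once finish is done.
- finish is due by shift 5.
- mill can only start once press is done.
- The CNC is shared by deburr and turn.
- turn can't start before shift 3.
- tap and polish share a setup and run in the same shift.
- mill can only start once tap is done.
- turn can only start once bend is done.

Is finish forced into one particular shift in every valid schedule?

finish can be shift 1 (e.g. polish=shift 1, finish=shift 1, tap=shift 1, deburr=shift 1, weld=shift 1, bend=shift 2, mill=shift 4, press=shift 3, turn=shift 3) or shift 2 (e.g. turn=shift 4, bend=shift 3, polish=shift 1, finish=shift 2, deburr=shift 1, tap=shift 1, mill=shift 5, press=shift 4, weld=shift 1).

No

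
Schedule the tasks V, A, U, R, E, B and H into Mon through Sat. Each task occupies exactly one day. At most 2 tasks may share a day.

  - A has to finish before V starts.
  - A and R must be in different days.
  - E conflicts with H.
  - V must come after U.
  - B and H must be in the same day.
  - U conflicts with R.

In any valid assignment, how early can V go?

Precedence pushes V to at least Tue.
V at Tue is achievable: V -> Tue; B -> Thu; A -> Mon; U -> Mon; R -> Tue; H -> Thu; E -> Wed.

Tue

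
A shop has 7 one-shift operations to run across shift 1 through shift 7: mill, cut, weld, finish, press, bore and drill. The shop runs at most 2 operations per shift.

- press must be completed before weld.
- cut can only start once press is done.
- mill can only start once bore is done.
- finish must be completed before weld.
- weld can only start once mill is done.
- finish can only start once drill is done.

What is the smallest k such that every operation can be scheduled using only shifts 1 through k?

The precedence chain requires at least 3 distinct shifts.
With at most 2 per shift and 7 operations, at least 4 shifts are needed.
4 works (last occupied shift: shift 4): for example cut=shift 4, bore=shift 1, press=shift 3, weld=shift 4, finish=shift 2, drill=shift 1, mill=shift 2.

4 shifts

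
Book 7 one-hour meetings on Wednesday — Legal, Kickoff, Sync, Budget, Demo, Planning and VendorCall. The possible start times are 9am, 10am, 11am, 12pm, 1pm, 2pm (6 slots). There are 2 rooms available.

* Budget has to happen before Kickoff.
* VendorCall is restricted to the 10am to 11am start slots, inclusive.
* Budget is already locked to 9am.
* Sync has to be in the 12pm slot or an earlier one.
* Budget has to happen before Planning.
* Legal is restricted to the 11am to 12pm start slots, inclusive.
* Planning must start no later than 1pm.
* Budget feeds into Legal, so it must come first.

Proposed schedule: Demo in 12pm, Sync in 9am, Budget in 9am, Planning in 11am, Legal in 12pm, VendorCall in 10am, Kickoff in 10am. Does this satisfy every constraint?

Legal is restricted to the 11am to 12pm start slots, inclusive — holds.
VendorCall is restricted to the 10am to 11am start slots, inclusive — holds.
Budget has to happen before Planning — holds.
Planning must start no later than 1pm — holds.
There are 2 rooms available — holds.
Budget feeds into Legal, so it must come first — holds.
Budget has to happen before Kickoff — holds.
Budget is already locked to 9am — holds.
Sync has to be in the 12pm slot or an earlier one — holds.

Valid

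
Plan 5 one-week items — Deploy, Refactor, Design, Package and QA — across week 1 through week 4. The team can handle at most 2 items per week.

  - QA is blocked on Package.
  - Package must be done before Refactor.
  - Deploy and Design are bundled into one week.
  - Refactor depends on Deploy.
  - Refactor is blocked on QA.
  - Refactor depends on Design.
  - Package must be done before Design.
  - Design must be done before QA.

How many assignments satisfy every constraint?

Enumerating: Package -> week 1; Refactor -> week 4; Deploy -> week 2; QA -> week 3; Design -> week 2.

1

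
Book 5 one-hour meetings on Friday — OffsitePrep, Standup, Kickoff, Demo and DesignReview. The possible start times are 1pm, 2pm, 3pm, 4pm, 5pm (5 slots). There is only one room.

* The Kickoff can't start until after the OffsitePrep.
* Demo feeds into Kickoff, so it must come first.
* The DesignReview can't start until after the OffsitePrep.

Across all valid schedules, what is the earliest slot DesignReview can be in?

Precedence pushes DesignReview to at least 2pm.
DesignReview at 2pm is achievable: Demo -> 3pm; OffsitePrep -> 1pm; Standup -> 5pm; Kickoff -> 4pm; DesignReview -> 2pm.

2pm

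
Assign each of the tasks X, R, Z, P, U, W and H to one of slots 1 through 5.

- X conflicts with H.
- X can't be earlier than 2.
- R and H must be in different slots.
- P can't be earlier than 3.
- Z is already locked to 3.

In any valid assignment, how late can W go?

5

W at 5 is achievable: X=2; U=1; R=1; H=3; W=5; Z=3; P=3.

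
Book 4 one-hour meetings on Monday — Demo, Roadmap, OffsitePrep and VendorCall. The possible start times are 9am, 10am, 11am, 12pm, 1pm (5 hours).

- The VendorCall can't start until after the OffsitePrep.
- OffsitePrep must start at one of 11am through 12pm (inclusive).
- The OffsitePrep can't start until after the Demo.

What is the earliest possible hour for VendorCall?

12pm

Precedence pushes VendorCall to at least 12pm.
VendorCall at 12pm is achievable: Roadmap=9am; VendorCall=12pm; Demo=9am; OffsitePrep=11am.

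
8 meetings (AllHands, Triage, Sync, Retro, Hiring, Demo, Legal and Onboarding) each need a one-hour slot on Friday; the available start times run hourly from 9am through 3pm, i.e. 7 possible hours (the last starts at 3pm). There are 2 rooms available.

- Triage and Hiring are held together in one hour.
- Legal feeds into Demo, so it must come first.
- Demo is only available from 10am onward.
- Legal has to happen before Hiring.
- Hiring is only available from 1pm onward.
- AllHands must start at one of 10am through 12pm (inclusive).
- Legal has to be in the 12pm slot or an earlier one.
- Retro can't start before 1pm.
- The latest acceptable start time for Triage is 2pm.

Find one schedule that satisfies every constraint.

Sync=9am; AllHands=10am; Legal=9am; Demo=10am; Hiring=1pm; Onboarding=11am; Retro=2pm; Triage=1pm

Checking: Legal(9am) before Hiring(1pm); Legal(9am) before Demo(10am); Triage = Hiring = 1pm; Legal=9am in [9am,12pm]; AllHands=10am in [10am,12pm]; Hiring=1pm in [1pm,3pm]; Retro=2pm in [1pm,3pm]; Triage=1pm in [9am,2pm]; Demo=10am in [10am,3pm]; max 2 per hour (cap 2).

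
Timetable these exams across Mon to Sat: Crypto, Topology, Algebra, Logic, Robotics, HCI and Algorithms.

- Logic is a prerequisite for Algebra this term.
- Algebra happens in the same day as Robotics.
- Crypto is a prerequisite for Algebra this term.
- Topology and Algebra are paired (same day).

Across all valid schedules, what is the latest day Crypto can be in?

Fri

Downstream work caps Crypto at Fri.
Crypto at Fri is achievable: Algorithms -> Mon; Robotics -> Sat; Algebra -> Sat; Topology -> Sat; HCI -> Mon; Logic -> Mon; Crypto -> Fri.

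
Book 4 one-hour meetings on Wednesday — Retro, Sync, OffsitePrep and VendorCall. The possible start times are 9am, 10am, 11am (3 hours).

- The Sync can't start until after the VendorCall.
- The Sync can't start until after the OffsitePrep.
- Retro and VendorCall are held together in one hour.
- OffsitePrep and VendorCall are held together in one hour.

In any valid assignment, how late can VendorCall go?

Downstream work caps VendorCall at 10am.
VendorCall at 10am is achievable: VendorCall=10am; OffsitePrep=10am; Retro=10am; Sync=11am.

10am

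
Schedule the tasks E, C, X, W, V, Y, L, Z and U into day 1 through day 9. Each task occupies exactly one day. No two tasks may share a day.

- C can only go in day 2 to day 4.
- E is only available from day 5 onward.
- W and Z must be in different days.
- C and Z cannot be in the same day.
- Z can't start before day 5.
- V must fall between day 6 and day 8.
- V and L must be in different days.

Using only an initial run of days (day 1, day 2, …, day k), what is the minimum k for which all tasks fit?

With at most 1 per day and 9 tasks, at least 9 days are needed.
V can't be placed before day 6, so the schedule must run through at least day 6.
9 works (last occupied day: day 9): for example W -> day 3, L -> day 8, U -> day 9, Z -> day 7, V -> day 6, X -> day 1, Y -> day 4, C -> day 2, E -> day 5.

9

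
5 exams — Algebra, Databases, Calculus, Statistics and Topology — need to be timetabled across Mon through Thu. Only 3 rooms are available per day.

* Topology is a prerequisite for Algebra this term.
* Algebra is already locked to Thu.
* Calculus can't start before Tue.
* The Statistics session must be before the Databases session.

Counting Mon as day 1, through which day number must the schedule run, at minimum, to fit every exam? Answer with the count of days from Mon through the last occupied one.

The precedence chain requires at least 2 distinct days.
With at most 3 per day and 5 exams, at least 2 days are needed.
Algebra can't be placed before Thu — that is day 4 counting from Mon — so the schedule must run through at least 4 days.
4 works (last occupied day: Thu): for example Algebra in Thu; Statistics in Mon; Databases in Tue; Calculus in Tue; Topology in Mon.

4 days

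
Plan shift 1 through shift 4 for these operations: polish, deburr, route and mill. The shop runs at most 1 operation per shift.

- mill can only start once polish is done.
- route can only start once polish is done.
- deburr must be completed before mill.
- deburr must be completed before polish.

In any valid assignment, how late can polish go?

Precedence pushes polish to at least shift 2; downstream work caps polish at shift 3.
polish at shift 2 is achievable: polish=shift 2, deburr=shift 1, route=shift 4, mill=shift 3.
Nothing later works — the capacity limit rule out every shift after shift 2.

shift 2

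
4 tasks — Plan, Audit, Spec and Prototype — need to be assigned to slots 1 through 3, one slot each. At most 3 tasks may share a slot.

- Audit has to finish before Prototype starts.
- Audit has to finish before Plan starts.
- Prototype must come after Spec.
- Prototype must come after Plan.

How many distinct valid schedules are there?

2

Enumerating: Audit -> 1; Spec -> 1; Plan -> 2; Prototype -> 3 | Audit=1, Plan=2, Spec=2, Prototype=3.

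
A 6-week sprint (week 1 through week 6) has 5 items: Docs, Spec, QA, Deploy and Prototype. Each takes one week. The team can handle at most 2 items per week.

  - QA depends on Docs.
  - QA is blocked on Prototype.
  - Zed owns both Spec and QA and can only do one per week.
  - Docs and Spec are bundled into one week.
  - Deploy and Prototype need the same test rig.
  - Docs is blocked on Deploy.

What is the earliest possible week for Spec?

Spec must be in the same week as Docs, which can't be before week 2, so Spec is at least week 2; Spec must be in the same week as Docs, which can't be after week 5, so Spec is at most week 5.
Spec at week 2 is achievable: Deploy=week 1, QA=week 4, Prototype=week 3, Spec=week 2, Docs=week 2.

week 2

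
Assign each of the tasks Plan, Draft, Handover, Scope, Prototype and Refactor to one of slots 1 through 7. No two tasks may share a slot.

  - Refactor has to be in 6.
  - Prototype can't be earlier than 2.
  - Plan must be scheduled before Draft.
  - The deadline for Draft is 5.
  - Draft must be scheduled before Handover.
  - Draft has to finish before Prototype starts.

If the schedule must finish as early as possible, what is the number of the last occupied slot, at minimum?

The precedence chain requires at least 3 distinct slots.
With at most 1 per slot and 6 tasks, at least 6 slots are needed.
Refactor can't be placed before 6, so the schedule must run through at least slot 6.
6 works (last occupied slot: 6): for example Draft=2; Prototype=3; Refactor=6; Scope=5; Plan=1; Handover=4.

slot 6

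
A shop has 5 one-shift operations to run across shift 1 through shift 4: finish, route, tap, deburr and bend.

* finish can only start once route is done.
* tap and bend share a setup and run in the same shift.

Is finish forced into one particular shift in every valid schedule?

No

finish can be shift 2 (e.g. route -> shift 1, bend -> shift 1, finish -> shift 2, deburr -> shift 1, tap -> shift 1) or shift 3 (e.g. bend -> shift 1; route -> shift 1; deburr -> shift 1; finish -> shift 3; tap -> shift 1).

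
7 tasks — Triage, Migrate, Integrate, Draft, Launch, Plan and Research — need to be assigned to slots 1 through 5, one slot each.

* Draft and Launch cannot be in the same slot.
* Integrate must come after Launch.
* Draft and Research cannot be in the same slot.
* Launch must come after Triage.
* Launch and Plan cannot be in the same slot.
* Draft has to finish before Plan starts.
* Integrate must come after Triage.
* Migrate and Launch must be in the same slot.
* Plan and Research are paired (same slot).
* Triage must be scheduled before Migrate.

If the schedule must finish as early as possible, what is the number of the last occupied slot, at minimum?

3

The precedence chain requires at least 3 distinct slots.
3 works (last occupied slot: 3): for example Integrate in 3, Draft in 1, Plan in 3, Migrate in 2, Launch in 2, Triage in 1, Research in 3.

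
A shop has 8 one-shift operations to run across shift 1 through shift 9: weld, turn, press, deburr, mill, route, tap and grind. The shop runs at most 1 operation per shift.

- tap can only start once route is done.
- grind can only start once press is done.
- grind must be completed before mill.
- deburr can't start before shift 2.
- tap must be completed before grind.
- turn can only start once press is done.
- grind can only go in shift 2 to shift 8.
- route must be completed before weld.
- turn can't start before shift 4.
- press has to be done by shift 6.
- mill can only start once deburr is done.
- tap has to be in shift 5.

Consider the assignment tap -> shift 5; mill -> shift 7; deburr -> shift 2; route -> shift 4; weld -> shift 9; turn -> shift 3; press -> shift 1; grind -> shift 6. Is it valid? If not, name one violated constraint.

route must be completed before weld — holds.
turn can only start once press is done — holds.
deburr can't start before shift 2 — holds.
mill can only start once deburr is done — holds.
The shop runs at most 1 operation per shift — holds.
turn can't start before shift 4 — violated.
grind can only go in shift 2 to shift 8 — holds.
grind must be completed before mill — holds.
tap can only start once route is done — holds.
press has to be done by shift 6 — holds.
tap has to be in shift 5 — holds.
tap must be completed before grind — holds.
grind can only start once press is done — holds.

No. turn can't start before shift 4 is not satisfied.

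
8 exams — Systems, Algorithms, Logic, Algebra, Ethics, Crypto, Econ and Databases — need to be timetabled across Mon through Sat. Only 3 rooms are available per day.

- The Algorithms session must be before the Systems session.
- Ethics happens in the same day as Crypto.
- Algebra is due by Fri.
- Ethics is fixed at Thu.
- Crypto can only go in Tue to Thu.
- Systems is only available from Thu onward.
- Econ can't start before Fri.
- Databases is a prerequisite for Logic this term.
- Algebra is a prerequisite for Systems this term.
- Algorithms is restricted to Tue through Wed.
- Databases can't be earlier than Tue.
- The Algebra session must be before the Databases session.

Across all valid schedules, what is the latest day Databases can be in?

Databases is available from Tue; downstream work caps Databases at Fri.
Databases at Fri is achievable: Logic=Sat, Econ=Fri, Crypto=Thu, Algebra=Mon, Algorithms=Tue, Systems=Thu, Ethics=Thu, Databases=Fri.

Fri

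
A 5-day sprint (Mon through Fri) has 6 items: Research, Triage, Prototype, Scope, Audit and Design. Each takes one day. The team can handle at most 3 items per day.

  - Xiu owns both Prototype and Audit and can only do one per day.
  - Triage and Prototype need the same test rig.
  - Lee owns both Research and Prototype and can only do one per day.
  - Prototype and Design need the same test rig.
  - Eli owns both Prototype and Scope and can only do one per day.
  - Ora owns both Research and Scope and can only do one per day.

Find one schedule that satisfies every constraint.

Prototype -> Tue; Triage -> Mon; Audit -> Mon; Research -> Mon; Scope -> Wed; Design -> Wed

Checking: Prototype(Tue) != Scope(Wed); Research(Mon) != Prototype(Tue); Prototype(Tue) != Design(Wed); Research(Mon) != Scope(Wed); Triage(Mon) != Prototype(Tue); Prototype(Tue) != Audit(Mon); max 3 per day (cap 3).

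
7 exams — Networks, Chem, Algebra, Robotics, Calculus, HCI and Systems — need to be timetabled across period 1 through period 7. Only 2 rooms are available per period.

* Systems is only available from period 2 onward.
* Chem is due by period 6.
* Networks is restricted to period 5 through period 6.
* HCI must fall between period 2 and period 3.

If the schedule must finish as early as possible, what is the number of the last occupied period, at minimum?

With at most 2 per period and 7 exams, at least 4 periods are needed.
Networks can't be placed before period 5, so the schedule must run through at least period 5.
5 works (last occupied period: period 5): for example Systems -> period 2, Robotics -> period 3, Calculus -> period 3, Chem -> period 1, Networks -> period 5, Algebra -> period 1, HCI -> period 2.

period 5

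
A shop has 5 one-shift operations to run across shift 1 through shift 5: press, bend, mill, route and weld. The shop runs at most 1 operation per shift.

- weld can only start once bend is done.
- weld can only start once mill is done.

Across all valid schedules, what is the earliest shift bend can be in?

Downstream work caps bend at shift 4.
bend at shift 1 is achievable: weld -> shift 3, mill -> shift 2, bend -> shift 1, press -> shift 4, route -> shift 5.

shift 1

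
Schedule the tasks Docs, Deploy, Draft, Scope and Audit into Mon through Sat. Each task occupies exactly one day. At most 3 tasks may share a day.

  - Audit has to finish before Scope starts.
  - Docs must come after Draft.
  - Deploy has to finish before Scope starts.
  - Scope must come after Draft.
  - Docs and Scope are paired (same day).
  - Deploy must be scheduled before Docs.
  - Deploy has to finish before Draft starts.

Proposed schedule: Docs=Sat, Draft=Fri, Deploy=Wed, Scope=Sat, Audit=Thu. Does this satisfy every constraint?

Docs must come after Draft — holds.
Audit has to finish before Scope starts — holds.
Deploy has to finish before Draft starts — holds.
Deploy has to finish before Scope starts — holds.
Scope must come after Draft — holds.
Docs and Scope are paired (same day) — holds.
At most 3 tasks may share a day — holds.
Deploy must be scheduled before Docs — holds.

Valid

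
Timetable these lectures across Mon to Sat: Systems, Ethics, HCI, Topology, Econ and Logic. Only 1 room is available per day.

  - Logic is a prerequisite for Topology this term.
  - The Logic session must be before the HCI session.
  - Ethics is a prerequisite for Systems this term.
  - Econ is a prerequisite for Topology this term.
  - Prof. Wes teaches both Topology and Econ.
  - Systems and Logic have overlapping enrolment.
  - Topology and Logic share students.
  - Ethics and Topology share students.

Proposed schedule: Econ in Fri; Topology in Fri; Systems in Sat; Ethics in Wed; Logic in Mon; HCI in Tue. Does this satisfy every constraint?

No. Prof. Wes teaches both Topology and Econ is not satisfied.

Systems and Logic have overlapping enrolment — holds.
Topology and Logic share students — holds.
Ethics and Topology share students — holds.
Ethics is a prerequisite for Systems this term — holds.
Prof. Wes teaches both Topology and Econ — violated.
Only 1 room is available per day — violated.
The Logic session must be before the HCI session — holds.
Econ is a prerequisite for Topology this term — violated.
Logic is a prerequisite for Topology this term — holds.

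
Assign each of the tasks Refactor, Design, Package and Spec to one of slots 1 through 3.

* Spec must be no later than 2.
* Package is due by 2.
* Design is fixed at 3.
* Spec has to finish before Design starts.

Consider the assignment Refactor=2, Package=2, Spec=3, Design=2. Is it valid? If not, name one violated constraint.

Invalid. Spec has to finish before Design starts.

Spec must be no later than 2 — violated.
Package is due by 2 — holds.
Design is fixed at 3 — violated.
Spec has to finish before Design starts — violated.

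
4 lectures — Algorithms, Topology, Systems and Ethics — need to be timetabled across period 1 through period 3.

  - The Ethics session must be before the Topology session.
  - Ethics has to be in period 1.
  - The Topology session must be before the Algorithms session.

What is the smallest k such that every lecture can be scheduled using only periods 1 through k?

3

The precedence chain requires at least 3 distinct periods.
3 works (last occupied period: period 3): for example Algorithms in period 3, Ethics in period 1, Topology in period 2, Systems in period 1.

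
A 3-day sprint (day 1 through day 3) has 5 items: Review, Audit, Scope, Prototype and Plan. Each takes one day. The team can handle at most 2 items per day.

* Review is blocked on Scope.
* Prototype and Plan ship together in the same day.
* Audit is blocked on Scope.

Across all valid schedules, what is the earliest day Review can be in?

Precedence pushes Review to at least day 2.
Review at day 2 is achievable: Prototype -> day 3; Plan -> day 3; Review -> day 2; Audit -> day 2; Scope -> day 1.

day 2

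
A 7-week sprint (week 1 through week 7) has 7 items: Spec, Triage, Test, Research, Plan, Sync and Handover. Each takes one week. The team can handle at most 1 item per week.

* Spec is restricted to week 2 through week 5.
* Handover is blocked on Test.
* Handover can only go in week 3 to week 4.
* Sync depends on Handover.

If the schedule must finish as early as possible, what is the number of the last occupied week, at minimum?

7

The precedence chain requires at least 3 distinct weeks.
With at most 1 per week and 7 tasks, at least 7 weeks are needed.
Propagating the time windows through the other constraints, Sync can't land before week 4, so the schedule must run through at least week 4.
7 works (last occupied week: week 7): for example Triage -> week 5; Sync -> week 4; Test -> week 1; Plan -> week 7; Research -> week 6; Handover -> week 3; Spec -> week 2.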